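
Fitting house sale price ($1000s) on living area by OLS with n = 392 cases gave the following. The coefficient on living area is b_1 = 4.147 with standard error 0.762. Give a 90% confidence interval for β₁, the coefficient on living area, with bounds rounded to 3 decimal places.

(2.891, 5.403)

df = n − 2 = 392 − 2 = 390.
t* = t_{0.05, 390} = 1.64877.
Margin = t* × SE = 1.64877 × 0.762 = 1.25636.
CI: 4.147 ± 1.25636 → (2.891, 5.403).
With 90% confidence, each one-unit increase in living area is associated with a change of between 2.891 and 5.403 $1000s in house sale price.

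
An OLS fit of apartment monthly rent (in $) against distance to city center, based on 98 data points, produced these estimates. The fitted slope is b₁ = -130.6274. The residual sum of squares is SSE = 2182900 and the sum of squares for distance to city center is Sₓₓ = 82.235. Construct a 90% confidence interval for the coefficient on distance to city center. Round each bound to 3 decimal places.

(-158.245, -103.009)

MSE = SSE/(n − 2) = 2182900/96 = 22738.5.
SE(b₁) = √(MSE/Sₓₓ) = √(22738.5/82.235) = 16.6285.
df = n − 2 = 96.
t* = t_{0.05, 96} = 1.660881.
Margin = t* × SE = 1.660881 × 16.6285 = 27.61796.
CI: -130.6274 ± 27.61796 → (-158.245, -103.009).
With 90% confidence, each one-unit increase in distance to city center is associated with a change of between -158.245 and -103.009 $ in apartment monthly rent.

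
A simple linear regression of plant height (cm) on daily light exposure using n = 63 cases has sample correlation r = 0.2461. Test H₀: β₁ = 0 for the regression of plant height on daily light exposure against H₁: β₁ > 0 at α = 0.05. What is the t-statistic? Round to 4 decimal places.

t = 1.9831

t = r·√(n − 2)/√(1 − r²) = 0.2461·√61/√0.939435 = 1.9831.
df = n − 2 = 61.
One-sided p ≈ 0.0259, which is < 0.05, so reject H₀.
There is evidence of a linear association between daily light exposure and plant height.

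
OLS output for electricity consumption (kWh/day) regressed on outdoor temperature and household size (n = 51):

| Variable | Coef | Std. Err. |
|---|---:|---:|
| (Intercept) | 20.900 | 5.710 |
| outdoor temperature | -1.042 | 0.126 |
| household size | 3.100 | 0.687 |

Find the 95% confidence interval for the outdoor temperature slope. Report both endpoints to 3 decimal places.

(-1.295, -0.789)

Read off: b = -1.042, SE = 0.126 for outdoor temperature.
df = n − k − 1 = 51 − 2 − 1 = 48.
t* = t_{0.025, 48} = 2.010635.
Margin = t* × SE = 2.010635 × 0.126 = 0.25334.
CI: -1.042 ± 0.25334 → (-1.295, -0.789).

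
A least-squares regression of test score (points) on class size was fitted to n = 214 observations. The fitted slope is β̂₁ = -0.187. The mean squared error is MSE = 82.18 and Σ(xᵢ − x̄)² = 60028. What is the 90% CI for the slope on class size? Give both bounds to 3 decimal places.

SE(β̂₁) = √(MSE/Sₓₓ) = √(82.18/60028) = 0.0370004.
df = n − 2 = 212.
t* = t_{0.05, 212} = 1.652073.
Margin = t* × SE = 1.652073 × 0.0370004 = 0.06113.
CI: -0.187 ± 0.06113 → (-0.248, -0.126).
With 90% confidence, each one-unit increase in class size is associated with a change of between -0.248 and -0.126 points in test score.

(-0.248, -0.126)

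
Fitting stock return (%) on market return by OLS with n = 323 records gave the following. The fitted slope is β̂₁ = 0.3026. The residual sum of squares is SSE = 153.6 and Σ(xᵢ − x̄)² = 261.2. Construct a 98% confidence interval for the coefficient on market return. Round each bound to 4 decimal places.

MSE = SSE/(n − 2) = 153.6/321 = 0.478505.
SE(β̂₁) = √(MSE/Sₓₓ) = √(0.478505/261.2) = 0.0428013.
df = n − 2 = 321.
t* = t_{0.01, 321} = 2.338021.
Margin = t* × SE = 2.338021 × 0.0428013 = 0.100070.
CI: 0.3026 ± 0.100070 → (0.2025, 0.4027).
With 98% confidence, each one-unit increase in market return is associated with a change of between 0.2025 and 0.4027 % in stock return.

(0.2025, 0.4027)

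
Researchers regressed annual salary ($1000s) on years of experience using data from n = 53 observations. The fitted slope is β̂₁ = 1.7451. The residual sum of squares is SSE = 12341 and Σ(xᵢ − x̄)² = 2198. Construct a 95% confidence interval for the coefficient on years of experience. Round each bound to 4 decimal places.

(1.0790, 2.4112)

MSE = SSE/(n − 2) = 12341/51 = 241.98.
SE(β̂₁) = √(MSE/Sₓₓ) = √(241.98/2198) = 0.3318.
df = n − 2 = 51.
t* = t_{0.025, 51} = 2.007584.
Margin = t* × SE = 2.007584 × 0.3318 = 0.666116.
CI: 1.7451 ± 0.666116 → (1.0790, 2.4112).
With 95% confidence, each one-unit increase in years of experience is associated with a change of between 1.0790 and 2.4112 $1000s in annual salary.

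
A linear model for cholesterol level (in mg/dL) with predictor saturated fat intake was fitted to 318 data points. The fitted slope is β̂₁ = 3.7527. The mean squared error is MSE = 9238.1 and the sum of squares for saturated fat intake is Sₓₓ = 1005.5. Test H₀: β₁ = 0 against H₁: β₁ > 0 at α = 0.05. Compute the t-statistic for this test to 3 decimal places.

SE(β̂₁) = √(MSE/Sₓₓ) = √(9238.1/1005.5) = 3.0311.
t = 3.7527 / 3.0311 = 1.238.
df = n − 2 = 316.
One-sided p ≈ 0.1083, which is ≥ 0.05, so fail to reject H₀.
The data do not give significant evidence that the true slope on saturated fat intake is positive.

t = 1.238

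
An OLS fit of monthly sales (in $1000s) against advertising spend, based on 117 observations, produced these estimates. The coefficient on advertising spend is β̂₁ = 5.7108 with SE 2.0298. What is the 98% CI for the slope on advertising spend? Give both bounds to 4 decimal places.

df = n − 2 = 117 − 2 = 115.
t* = t_{0.01, 115} = 2.359212.
Margin = t* × SE = 2.359212 × 2.0298 = 4.788728.
CI: 5.7108 ± 4.788728 → (0.9221, 10.4995).
With 98% confidence, each one-unit increase in advertising spend is associated with a change of between 0.9221 and 10.4995 $1000s in monthly sales.

(0.9221, 10.4995)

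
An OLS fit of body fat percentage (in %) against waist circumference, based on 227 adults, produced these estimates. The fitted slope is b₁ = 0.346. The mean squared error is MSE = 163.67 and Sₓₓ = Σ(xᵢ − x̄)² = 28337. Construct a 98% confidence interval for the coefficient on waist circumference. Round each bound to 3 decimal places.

SE(b₁) = √(MSE/Sₓₓ) = √(163.67/28337) = 0.075999.
df = n − 2 = 225.
t* = t_{0.01, 225} = 2.343035.
Margin = t* × SE = 2.343035 × 0.075999 = 0.17807.
CI: 0.346 ± 0.17807 → (0.168, 0.524).
With 98% confidence, each one-unit increase in waist circumference is associated with a change of between 0.168 and 0.524 % in body fat percentage.

(0.168, 0.524)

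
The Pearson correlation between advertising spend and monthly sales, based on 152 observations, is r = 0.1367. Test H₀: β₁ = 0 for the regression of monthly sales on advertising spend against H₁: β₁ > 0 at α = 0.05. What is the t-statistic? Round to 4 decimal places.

t = r·√(n − 2)/√(1 − r²) = 0.1367·√150/√0.981313 = 1.6901.
df = n − 2 = 150.
One-sided p ≈ 0.0465, which is < 0.05, so reject H₀.
There is evidence of a linear association between advertising spend and monthly sales.

t = 1.6901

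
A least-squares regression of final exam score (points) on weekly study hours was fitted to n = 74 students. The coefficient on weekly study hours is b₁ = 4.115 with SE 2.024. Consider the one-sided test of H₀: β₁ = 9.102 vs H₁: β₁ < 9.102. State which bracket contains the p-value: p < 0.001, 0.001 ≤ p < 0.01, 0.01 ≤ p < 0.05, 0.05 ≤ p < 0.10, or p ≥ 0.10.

0.001 ≤ p < 0.01

t = (4.115 − 9.102) / 2.024 = -2.464.
df = n − 2 = 74 − 2 = 72.
One-sided p = P(T_{72} < t) ≈ 0.0081.
So 0.001 ≤ p < 0.01.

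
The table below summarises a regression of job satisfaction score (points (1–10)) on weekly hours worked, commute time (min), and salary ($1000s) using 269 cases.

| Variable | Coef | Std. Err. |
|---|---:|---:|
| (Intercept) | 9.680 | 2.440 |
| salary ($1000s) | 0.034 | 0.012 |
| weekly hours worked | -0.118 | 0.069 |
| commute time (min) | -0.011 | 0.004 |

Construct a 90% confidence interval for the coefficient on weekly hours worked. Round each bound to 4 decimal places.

Read off: b = -0.118, SE = 0.069 for weekly hours worked.
df = n − k − 1 = 269 − 3 − 1 = 265.
t* = t_{0.05, 265} = 1.650624.
Margin = t* × SE = 1.650624 × 0.069 = 0.113893.
CI: -0.118 ± 0.113893 → (-0.2319, -0.0041).

(-0.2319, -0.0041)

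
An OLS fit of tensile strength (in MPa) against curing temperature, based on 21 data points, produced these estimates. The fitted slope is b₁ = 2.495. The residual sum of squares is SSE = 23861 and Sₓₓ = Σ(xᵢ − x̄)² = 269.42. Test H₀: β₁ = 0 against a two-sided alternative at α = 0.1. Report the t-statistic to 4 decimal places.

MSE = SSE/(n − 2) = 23861/19 = 1255.84.
SE(b₁) = √(MSE/Sₓₓ) = √(1255.84/269.42) = 2.159.
t = 2.495 / 2.159 = 1.1556.
df = n − 2 = 19.
Two-sided p ≈ 0.2622, which is ≥ 0.1, so fail to reject H₀.
The data do not give significant evidence of an association between curing temperature and tensile strength.

t = 1.1556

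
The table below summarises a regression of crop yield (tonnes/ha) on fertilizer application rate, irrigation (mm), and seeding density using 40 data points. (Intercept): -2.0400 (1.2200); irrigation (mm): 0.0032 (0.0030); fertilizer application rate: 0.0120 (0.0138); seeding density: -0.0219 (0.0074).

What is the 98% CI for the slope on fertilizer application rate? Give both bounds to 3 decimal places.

Read off: b = 0.0120, SE = 0.0138 for fertilizer application rate.
df = n − k − 1 = 40 − 3 − 1 = 36.
t* = t_{0.01, 36} = 2.434494.
Margin = t* × SE = 2.434494 × 0.0138 = 0.03360.
CI: 0.0120 ± 0.03360 → (-0.022, 0.046).

(-0.022, 0.046)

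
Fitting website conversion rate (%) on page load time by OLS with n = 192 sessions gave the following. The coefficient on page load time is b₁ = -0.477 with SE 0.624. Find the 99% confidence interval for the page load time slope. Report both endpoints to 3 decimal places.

df = n − 2 = 192 − 2 = 190.
t* = t_{0.005, 190} = 2.601952.
Margin = t* × SE = 2.601952 × 0.624 = 1.62362.
CI: -0.477 ± 1.62362 → (-2.101, 1.147).
With 99% confidence, each one-unit increase in page load time is associated with a change of between -2.101 and 1.147 % in website conversion rate.

(-2.101, 1.147)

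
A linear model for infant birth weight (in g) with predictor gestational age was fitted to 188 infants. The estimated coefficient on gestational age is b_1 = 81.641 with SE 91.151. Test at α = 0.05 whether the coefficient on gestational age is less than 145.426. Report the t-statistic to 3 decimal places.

H₀: β₁ = 145.426 vs H₁: β₁ < 145.426.
t = (b_1 − β₁⁰)/SE = (81.641 − 145.426) / 91.151 = -0.700.
df = n − 2 = 188 − 2 = 186.
One-sided p ≈ 0.2425, which is ≥ 0.05, so fail to reject H₀.
The data do not give significant evidence that the true slope on gestational age is below 145.426 g per unit.

t = -0.700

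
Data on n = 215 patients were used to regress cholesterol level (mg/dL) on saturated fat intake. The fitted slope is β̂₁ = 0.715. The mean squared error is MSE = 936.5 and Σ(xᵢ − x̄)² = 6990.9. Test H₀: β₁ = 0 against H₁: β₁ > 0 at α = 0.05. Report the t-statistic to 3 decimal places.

SE(β̂₁) = √(MSE/Sₓₓ) = √(936.5/6990.9) = 0.366005.
t = 0.715 / 0.366005 = 1.954.
df = n − 2 = 213.
One-sided p ≈ 0.0260, which is < 0.05, so reject H₀.
There is evidence that the true slope on saturated fat intake is positive.

t = 1.954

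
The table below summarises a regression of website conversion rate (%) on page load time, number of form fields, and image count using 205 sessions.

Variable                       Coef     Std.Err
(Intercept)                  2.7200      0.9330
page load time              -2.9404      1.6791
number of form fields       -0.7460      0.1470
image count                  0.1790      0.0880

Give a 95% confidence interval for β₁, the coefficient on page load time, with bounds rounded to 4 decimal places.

Read off: b = -2.9404, SE = 1.6791 for page load time.
df = n − k − 1 = 205 − 3 − 1 = 201.
t* = t_{0.025, 201} = 1.971837.
Margin = t* × SE = 1.971837 × 1.6791 = 3.310911.
CI: -2.9404 ± 3.310911 → (-6.2513, 0.3705).

(-6.2513, 0.3705)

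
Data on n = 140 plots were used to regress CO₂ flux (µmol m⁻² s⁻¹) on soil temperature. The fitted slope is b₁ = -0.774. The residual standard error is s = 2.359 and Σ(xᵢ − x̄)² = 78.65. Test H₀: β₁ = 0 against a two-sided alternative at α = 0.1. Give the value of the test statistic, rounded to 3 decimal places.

SE(b₁) = s/√Sₓₓ = 2.359/√78.65 = 0.265998.
t = -0.774 / 0.265998 = -2.910.
df = n − 2 = 138.
Two-sided p ≈ 0.0042, which is < 0.1, so reject H₀.
There is evidence that soil temperature is associated with CO₂ flux.

t = -2.910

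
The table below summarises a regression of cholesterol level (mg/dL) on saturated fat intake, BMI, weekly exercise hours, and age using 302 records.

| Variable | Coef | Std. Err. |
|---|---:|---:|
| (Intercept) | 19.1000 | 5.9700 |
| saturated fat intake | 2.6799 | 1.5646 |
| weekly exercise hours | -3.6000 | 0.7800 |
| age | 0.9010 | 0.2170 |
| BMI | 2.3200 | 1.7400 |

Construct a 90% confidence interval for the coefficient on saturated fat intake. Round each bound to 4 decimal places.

Read off: b = 2.6799, SE = 1.5646 for saturated fat intake.
df = n − k − 1 = 302 − 4 − 1 = 297.
t* = t_{0.05, 297} = 1.65.
Margin = t* × SE = 1.65 × 1.5646 = 2.581590.
CI: 2.6799 ± 2.581590 → (0.0983, 5.2615).

(0.0983, 5.2615)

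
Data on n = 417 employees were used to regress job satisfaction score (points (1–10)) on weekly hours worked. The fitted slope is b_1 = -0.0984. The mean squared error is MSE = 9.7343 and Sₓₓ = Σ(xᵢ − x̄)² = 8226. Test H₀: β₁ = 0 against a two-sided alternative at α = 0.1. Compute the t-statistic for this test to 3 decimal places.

SE(b_1) = √(MSE/Sₓₓ) = √(9.7343/8226) = 0.0344.
t = -0.0984 / 0.0344 = -2.860.
df = n − 2 = 415.
Two-sided p ≈ 0.0044, which is < 0.1, so reject H₀.
There is evidence that weekly hours worked is associated with job satisfaction score.

t = -2.860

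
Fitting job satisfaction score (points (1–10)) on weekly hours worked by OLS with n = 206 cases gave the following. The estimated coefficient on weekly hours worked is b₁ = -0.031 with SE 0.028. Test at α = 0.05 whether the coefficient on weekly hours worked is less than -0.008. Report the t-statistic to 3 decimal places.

H₀: β₁ = -0.008 vs H₁: β₁ < -0.008.
t = (b₁ − β₁⁰)/SE = (-0.031 − (-0.008)) / 0.028 = -0.821.
df = n − 2 = 206 − 2 = 204.
One-sided p ≈ 0.2062, which is ≥ 0.05, so fail to reject H₀.
The data do not give significant evidence that the true slope on weekly hours worked is below -0.008 points (1–10) per unit.

t = -0.821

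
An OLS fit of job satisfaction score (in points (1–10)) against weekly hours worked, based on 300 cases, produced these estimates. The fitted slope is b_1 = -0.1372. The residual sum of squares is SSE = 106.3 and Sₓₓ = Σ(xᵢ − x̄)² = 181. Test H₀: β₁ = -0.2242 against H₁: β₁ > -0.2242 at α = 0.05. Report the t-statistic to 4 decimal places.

t = 1.9597

MSE = SSE/(n − 2) = 106.3/298 = 0.356711.
SE(b_1) = √(MSE/Sₓₓ) = √(0.356711/181) = 0.0443935.
t = (-0.1372 − (-0.2242)) / 0.0443935 = 1.9597.
df = n − 2 = 298.
One-sided p ≈ 0.0255, which is < 0.05, so reject H₀.
There is evidence that the true slope on weekly hours worked exceeds -0.2242 points (1–10) per unit.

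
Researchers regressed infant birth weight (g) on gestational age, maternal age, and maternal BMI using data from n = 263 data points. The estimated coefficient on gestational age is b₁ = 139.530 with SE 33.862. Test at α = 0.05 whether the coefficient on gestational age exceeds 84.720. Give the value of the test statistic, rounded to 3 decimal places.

t = 1.619

H₀: β₁ = 84.720 vs H₁: β₁ > 84.720.
t = (b₁ − β₁⁰)/SE = (139.530 − 84.720) / 33.862 = 1.619.
df = n − k − 1 = 263 − 3 − 1 = 259.
One-sided p ≈ 0.0534, which is ≥ 0.05, so fail to reject H₀.
The data do not give significant evidence that the true slope on gestational age exceeds 84.720 g per unit, holding the other predictors fixed.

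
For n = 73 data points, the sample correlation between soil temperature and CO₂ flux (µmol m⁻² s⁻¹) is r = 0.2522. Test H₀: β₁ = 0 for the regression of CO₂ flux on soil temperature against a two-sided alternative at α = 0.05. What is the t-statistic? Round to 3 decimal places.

t = 2.196

t = r·√(n − 2)/√(1 − r²) = 0.2522·√71/√0.936395 = 2.196.
df = n − 2 = 71.
Two-sided p ≈ 0.0314, which is < 0.05, so reject H₀.
There is evidence of a linear association between soil temperature and CO₂ flux.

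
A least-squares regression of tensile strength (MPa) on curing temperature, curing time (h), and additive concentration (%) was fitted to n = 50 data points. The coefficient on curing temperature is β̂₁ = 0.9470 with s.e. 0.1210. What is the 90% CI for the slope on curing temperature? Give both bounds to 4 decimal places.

(0.7439, 1.1501)

df = n − k − 1 = 50 − 3 − 1 = 46.
t* = t_{0.05, 46} = 1.67866.
Margin = t* × SE = 1.67866 × 0.1210 = 0.203118.
CI: 0.9470 ± 0.203118 → (0.7439, 1.1501).
With 90% confidence, each one-unit increase in curing temperature is associated with a change of between 0.7439 and 1.1501 MPa in tensile strength, holding the other predictors fixed.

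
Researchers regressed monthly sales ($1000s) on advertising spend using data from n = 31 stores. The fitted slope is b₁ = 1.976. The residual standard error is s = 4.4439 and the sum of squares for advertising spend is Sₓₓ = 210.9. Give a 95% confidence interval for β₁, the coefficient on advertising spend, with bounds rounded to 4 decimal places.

SE(b₁) = s/√Sₓₓ = 4.4439/√210.9 = 0.306003.
df = n − 2 = 29.
t* = t_{0.025, 29} = 2.04523.
Margin = t* × SE = 2.04523 × 0.306003 = 0.625847.
CI: 1.976 ± 0.625847 → (1.3502, 2.6018).
With 95% confidence, each one-unit increase in advertising spend is associated with a change of between 1.3502 and 2.6018 $1000s in monthly sales.

(1.3502, 2.6018)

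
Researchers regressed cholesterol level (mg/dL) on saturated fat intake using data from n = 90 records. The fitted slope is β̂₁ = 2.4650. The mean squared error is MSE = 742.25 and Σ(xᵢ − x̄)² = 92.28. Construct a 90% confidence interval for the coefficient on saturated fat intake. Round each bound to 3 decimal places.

SE(β̂₁) = √(MSE/Sₓₓ) = √(742.25/92.28) = 2.8361.
df = n − 2 = 88.
t* = t_{0.05, 88} = 1.662354.
Margin = t* × SE = 1.662354 × 2.8361 = 4.71460.
CI: 2.4650 ± 4.71460 → (-2.250, 7.180).
With 90% confidence, each one-unit increase in saturated fat intake is associated with a change of between -2.250 and 7.180 mg/dL in cholesterol level.

(-2.250, 7.180)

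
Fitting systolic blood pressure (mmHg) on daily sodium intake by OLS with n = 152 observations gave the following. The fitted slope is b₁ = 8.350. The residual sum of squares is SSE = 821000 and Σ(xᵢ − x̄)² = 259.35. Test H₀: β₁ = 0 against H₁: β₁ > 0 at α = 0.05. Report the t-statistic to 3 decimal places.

MSE = SSE/(n − 2) = 821000/150 = 5473.33.
SE(b₁) = √(MSE/Sₓₓ) = √(5473.33/259.35) = 4.59391.
t = 8.350 / 4.59391 = 1.818.
df = n − 2 = 150.
One-sided p ≈ 0.0356, which is < 0.05, so reject H₀.
There is evidence that the true slope on daily sodium intake is positive.

t = 1.818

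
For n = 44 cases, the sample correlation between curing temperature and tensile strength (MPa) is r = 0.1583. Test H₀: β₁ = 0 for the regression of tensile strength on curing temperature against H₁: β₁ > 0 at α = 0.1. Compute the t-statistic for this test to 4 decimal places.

t = 1.0390

t = r·√(n − 2)/√(1 − r²) = 0.1583·√42/√0.974941 = 1.0390.
df = n − 2 = 42.
One-sided p ≈ 0.1524, which is ≥ 0.1, so fail to reject H₀.
The data do not give significant evidence of a linear association between curing temperature and tensile strength.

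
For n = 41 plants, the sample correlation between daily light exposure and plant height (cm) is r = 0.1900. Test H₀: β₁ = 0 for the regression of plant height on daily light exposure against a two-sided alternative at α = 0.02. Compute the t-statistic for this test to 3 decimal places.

t = r·√(n − 2)/√(1 − r²) = 0.1900·√39/√0.9639 = 1.209.
df = n − 2 = 39.
Two-sided p ≈ 0.2341, which is ≥ 0.02, so fail to reject H₀.
The data do not give significant evidence of a linear association between daily light exposure and plant height.

t = 1.209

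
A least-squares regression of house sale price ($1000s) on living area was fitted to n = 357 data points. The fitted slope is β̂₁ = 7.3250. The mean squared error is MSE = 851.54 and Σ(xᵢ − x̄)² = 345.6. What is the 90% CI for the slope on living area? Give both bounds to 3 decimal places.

SE(β̂₁) = √(MSE/Sₓₓ) = √(851.54/345.6) = 1.5697.
df = n − 2 = 355.
t* = t_{0.05, 355} = 1.649157.
Margin = t* × SE = 1.649157 × 1.5697 = 2.58868.
CI: 7.3250 ± 2.58868 → (4.736, 9.914).
With 90% confidence, each one-unit increase in living area is associated with a change of between 4.736 and 9.914 $1000s in house sale price.

(4.736, 9.914)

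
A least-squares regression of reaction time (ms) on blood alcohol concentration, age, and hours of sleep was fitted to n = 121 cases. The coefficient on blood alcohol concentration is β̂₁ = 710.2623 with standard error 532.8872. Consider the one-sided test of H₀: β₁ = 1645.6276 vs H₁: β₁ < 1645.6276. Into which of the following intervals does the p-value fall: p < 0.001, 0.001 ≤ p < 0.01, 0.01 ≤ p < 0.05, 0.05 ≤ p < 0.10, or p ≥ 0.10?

0.01 ≤ p < 0.05

t = (710.2623 − 1645.6276) / 532.8872 = -1.755.
df = n − k − 1 = 121 − 3 − 1 = 117.
One-sided p = P(T_{117} < t) ≈ 0.0409.
So 0.01 ≤ p < 0.05.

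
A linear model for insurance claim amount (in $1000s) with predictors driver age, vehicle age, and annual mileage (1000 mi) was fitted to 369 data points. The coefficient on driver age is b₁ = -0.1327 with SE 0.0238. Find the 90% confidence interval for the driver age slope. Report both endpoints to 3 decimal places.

df = n − k − 1 = 369 − 3 − 1 = 365.
t* = t_{0.05, 365} = 1.649039.
Margin = t* × SE = 1.649039 × 0.0238 = 0.03925.
CI: -0.1327 ± 0.03925 → (-0.172, -0.093).
With 90% confidence, each one-unit increase in driver age is associated with a change of between -0.172 and -0.093 $1000s in insurance claim amount, holding the other predictors fixed.

(-0.172, -0.093)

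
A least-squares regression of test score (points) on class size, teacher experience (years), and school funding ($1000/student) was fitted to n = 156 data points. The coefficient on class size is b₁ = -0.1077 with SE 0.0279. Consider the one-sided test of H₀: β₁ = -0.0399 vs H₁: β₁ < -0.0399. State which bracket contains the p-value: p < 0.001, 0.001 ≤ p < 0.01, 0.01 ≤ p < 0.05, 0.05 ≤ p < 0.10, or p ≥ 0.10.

0.001 ≤ p < 0.01

t = (-0.1077 − (-0.0399)) / 0.0279 = -2.430.
df = n − k − 1 = 156 − 3 − 1 = 152.
One-sided p = P(T_{152} < t) ≈ 0.0081.
So 0.001 ≤ p < 0.01.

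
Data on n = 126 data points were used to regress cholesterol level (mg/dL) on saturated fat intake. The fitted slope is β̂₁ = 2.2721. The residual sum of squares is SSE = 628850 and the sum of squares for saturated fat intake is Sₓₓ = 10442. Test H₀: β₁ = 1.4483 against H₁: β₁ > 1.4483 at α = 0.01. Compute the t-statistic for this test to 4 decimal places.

t = 1.1821

MSE = SSE/(n − 2) = 628850/124 = 5071.37.
SE(β̂₁) = √(MSE/Sₓₓ) = √(5071.37/10442) = 0.696901.
t = (2.2721 − 1.4483) / 0.696901 = 1.1821.
df = n − 2 = 124.
One-sided p ≈ 0.1197, which is ≥ 0.01, so fail to reject H₀.
The data do not give significant evidence that the true slope on saturated fat intake exceeds 1.4483 mg/dL per unit.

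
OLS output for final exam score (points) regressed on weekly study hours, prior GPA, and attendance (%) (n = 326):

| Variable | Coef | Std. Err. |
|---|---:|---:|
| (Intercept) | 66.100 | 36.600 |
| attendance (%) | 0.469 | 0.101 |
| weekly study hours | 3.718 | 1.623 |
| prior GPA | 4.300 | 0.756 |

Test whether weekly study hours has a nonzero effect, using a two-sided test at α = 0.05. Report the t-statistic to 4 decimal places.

Read off: b = 3.718, SE = 1.623 for weekly study hours.
H₀: β₁ = 0 vs H₁: β₁ ≠ 0.
t = 3.718 / 1.623 = 2.2908.
df = n − k − 1 = 326 − 3 − 1 = 322.
Two-sided p ≈ 0.0226, which is < 0.05, so reject H₀.
There is evidence that weekly study hours is associated with final exam score, holding the other predictors fixed.

t = 2.2908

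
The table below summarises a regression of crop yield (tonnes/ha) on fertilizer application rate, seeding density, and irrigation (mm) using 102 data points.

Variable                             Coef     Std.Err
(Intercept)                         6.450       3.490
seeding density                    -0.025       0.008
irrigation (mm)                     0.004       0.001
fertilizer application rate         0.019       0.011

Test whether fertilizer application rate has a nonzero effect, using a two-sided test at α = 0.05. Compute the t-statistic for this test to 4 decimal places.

t = 1.7273

Read off: b = 0.019, SE = 0.011 for fertilizer application rate.
H₀: β₁ = 0 vs H₁: β₁ ≠ 0.
t = 0.019 / 0.011 = 1.7273.
df = n − k − 1 = 102 − 3 − 1 = 98.
Two-sided p ≈ 0.0873, which is ≥ 0.05, so fail to reject H₀.
The data do not give significant evidence of an association between fertilizer application rate and crop yield, after adjusting for the other predictors.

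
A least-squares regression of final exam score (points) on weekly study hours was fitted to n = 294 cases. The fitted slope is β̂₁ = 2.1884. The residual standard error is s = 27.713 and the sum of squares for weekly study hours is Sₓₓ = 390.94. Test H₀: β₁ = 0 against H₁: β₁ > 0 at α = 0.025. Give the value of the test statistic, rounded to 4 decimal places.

t = 1.5613

SE(β̂₁) = s/√Sₓₓ = 27.713/√390.94 = 1.40161.
t = 2.1884 / 1.40161 = 1.5613.
df = n − 2 = 292.
One-sided p ≈ 0.0598, which is ≥ 0.025, so fail to reject H₀.
The data do not give significant evidence that the true slope on weekly study hours is positive.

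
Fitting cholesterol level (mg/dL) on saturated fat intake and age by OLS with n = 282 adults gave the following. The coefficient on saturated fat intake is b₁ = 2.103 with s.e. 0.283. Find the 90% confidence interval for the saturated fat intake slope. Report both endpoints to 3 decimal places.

df = n − k − 1 = 282 − 2 − 1 = 279.
t* = t_{0.05, 279} = 1.650333.
Margin = t* × SE = 1.650333 × 0.283 = 0.46704.
CI: 2.103 ± 0.46704 → (1.636, 2.570).
With 90% confidence, each one-unit increase in saturated fat intake is associated with a change of between 1.636 and 2.570 mg/dL in cholesterol level, holding the other predictors fixed.

(1.636, 2.570)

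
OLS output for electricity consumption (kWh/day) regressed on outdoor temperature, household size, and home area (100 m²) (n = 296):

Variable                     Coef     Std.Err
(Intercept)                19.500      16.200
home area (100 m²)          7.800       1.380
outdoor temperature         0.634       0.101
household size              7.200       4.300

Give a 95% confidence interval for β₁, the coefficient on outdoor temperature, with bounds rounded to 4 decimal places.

Read off: b = 0.634, SE = 0.101 for outdoor temperature.
df = n − k − 1 = 296 − 3 − 1 = 292.
t* = t_{0.025, 292} = 1.968121.
Margin = t* × SE = 1.968121 × 0.101 = 0.198780.
CI: 0.634 ± 0.198780 → (0.4352, 0.8328).

(0.4352, 0.8328)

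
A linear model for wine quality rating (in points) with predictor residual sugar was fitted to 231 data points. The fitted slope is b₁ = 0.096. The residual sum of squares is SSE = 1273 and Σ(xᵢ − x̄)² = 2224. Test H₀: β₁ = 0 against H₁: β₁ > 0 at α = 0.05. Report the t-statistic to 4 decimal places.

MSE = SSE/(n − 2) = 1273/229 = 5.55895.
SE(b₁) = √(MSE/Sₓₓ) = √(5.55895/2224) = 0.0499953.
t = 0.096 / 0.0499953 = 1.9202.
df = n − 2 = 229.
One-sided p ≈ 0.0280, which is < 0.05, so reject H₀.
There is evidence that the true slope on residual sugar is positive.

t = 1.9202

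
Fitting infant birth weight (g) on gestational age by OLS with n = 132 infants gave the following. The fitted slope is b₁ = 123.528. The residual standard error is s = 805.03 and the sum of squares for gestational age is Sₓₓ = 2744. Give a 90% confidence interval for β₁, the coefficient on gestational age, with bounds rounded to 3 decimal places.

SE(b₁) = s/√Sₓₓ = 805.03/√2744 = 15.3681.
df = n − 2 = 130.
t* = t_{0.05, 130} = 1.656659.
Margin = t* × SE = 1.656659 × 15.3681 = 25.45970.
CI: 123.528 ± 25.45970 → (98.068, 148.988).
With 90% confidence, each one-unit increase in gestational age is associated with a change of between 98.068 and 148.988 g in infant birth weight.

(98.068, 148.988)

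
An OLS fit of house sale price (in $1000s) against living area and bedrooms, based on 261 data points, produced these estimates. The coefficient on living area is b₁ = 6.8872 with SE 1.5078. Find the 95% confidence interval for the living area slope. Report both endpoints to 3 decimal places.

df = n − k − 1 = 261 − 2 − 1 = 258.
t* = t_{0.025, 258} = 1.969201.
Margin = t* × SE = 1.969201 × 1.5078 = 2.96916.
CI: 6.8872 ± 2.96916 → (3.918, 9.856).
With 95% confidence, each one-unit increase in living area is associated with a change of between 3.918 and 9.856 $1000s in house sale price, holding the other predictors fixed.

(3.918, 9.856)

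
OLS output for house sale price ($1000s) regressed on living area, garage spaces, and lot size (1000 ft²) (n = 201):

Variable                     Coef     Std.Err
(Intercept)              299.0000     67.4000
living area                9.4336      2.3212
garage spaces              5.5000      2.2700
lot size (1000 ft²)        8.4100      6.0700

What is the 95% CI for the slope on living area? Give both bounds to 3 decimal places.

(4.856, 14.011)

Read off: b = 9.4336, SE = 2.3212 for living area.
df = n − k − 1 = 201 − 3 − 1 = 197.
t* = t_{0.025, 197} = 1.972079.
Margin = t* × SE = 1.972079 × 2.3212 = 4.57759.
CI: 9.4336 ± 4.57759 → (4.856, 14.011).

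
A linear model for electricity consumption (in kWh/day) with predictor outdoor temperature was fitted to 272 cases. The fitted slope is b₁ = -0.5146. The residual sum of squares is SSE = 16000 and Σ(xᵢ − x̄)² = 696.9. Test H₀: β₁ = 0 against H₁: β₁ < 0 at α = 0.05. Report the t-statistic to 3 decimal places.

t = -1.765

MSE = SSE/(n − 2) = 16000/270 = 59.2593.
SE(b₁) = √(MSE/Sₓₓ) = √(59.2593/696.9) = 0.291604.
t = -0.5146 / 0.291604 = -1.765.
df = n − 2 = 270.
One-sided p ≈ 0.0394, which is < 0.05, so reject H₀.
There is evidence that the true slope on outdoor temperature is negative.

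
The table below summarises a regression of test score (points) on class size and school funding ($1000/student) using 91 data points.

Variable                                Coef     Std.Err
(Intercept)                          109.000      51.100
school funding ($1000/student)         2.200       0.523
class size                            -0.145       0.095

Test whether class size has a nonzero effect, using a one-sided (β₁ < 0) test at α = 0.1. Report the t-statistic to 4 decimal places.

t = -1.5263

Read off: b = -0.145, SE = 0.095 for class size.
H₀: β₁ = 0 vs H₁: β₁ < 0.
t = -0.145 / 0.095 = -1.5263.
df = n − k − 1 = 91 − 2 − 1 = 88.
One-sided p ≈ 0.0653, which is < 0.1, so reject H₀.
There is evidence that the true slope on class size is negative, holding the other predictors fixed.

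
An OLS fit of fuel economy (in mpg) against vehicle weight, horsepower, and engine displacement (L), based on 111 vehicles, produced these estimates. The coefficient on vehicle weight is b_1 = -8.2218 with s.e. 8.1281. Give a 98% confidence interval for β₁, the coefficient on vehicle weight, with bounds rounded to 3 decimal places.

(-27.418, 10.974)

df = n − k − 1 = 111 − 3 − 1 = 107.
t* = t_{0.01, 107} = 2.361704.
Margin = t* × SE = 2.361704 × 8.1281 = 19.19617.
CI: -8.2218 ± 19.19617 → (-27.418, 10.974).
With 98% confidence, each one-unit increase in vehicle weight is associated with a change of between -27.418 and 10.974 mpg in fuel economy, holding the other predictors fixed.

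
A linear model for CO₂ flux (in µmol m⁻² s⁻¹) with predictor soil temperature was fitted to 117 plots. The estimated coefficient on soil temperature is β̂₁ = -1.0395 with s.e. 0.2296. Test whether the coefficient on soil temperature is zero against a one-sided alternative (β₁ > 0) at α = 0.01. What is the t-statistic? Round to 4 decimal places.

t = -4.5274

H₀: β₁ = 0 vs H₁: β₁ > 0.
t = (β̂₁ − β₁⁰)/SE = -1.0395 / 0.2296 = -4.5274.
df = n − 2 = 117 − 2 = 115.
One-sided p ≈ 1.0000, which is ≥ 0.01, so fail to reject H₀.
The data do not give significant evidence that the true slope on soil temperature is positive.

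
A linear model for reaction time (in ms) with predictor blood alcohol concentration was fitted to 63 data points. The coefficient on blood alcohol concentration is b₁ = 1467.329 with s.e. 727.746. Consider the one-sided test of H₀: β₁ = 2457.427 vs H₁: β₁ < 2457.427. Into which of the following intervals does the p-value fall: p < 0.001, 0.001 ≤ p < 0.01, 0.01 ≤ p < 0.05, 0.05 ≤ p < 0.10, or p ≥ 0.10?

t = (1467.329 − 2457.427) / 727.746 = -1.360.
df = n − 2 = 63 − 2 = 61.
One-sided p = P(T_{61} < t) ≈ 0.0893.
So 0.05 ≤ p < 0.10.

0.05 ≤ p < 0.10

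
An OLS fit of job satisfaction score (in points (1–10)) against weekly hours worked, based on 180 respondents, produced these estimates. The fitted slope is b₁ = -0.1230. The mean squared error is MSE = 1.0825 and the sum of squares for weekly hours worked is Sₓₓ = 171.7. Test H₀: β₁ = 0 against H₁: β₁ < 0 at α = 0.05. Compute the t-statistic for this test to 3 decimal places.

t = -1.549

SE(b₁) = √(MSE/Sₓₓ) = √(1.0825/171.7) = 0.0794015.
t = -0.1230 / 0.0794015 = -1.549.
df = n − 2 = 178.
One-sided p ≈ 0.0616, which is ≥ 0.05, so fail to reject H₀.
The data do not give significant evidence that the true slope on weekly hours worked is negative.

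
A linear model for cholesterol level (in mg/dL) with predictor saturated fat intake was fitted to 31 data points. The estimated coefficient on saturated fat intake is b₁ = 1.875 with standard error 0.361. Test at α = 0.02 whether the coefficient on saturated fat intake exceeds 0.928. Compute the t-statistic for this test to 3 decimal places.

t = 2.623

H₀: β₁ = 0.928 vs H₁: β₁ > 0.928.
t = (b₁ − β₁⁰)/SE = (1.875 − 0.928) / 0.361 = 2.623.
df = n − 2 = 31 − 2 = 29.
One-sided p ≈ 0.0069, which is < 0.02, so reject H₀.
There is evidence that the true slope on saturated fat intake exceeds 0.928 mg/dL per unit.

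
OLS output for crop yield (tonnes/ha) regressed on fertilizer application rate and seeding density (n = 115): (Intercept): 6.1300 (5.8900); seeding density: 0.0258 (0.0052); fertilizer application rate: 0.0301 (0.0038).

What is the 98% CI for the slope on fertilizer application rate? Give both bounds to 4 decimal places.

(0.0211, 0.0391)

Read off: b = 0.0301, SE = 0.0038 for fertilizer application rate.
df = n − k − 1 = 115 − 2 − 1 = 112.
t* = t_{0.01, 112} = 2.360104.
Margin = t* × SE = 2.360104 × 0.0038 = 0.008968.
CI: 0.0301 ± 0.008968 → (0.0211, 0.0391).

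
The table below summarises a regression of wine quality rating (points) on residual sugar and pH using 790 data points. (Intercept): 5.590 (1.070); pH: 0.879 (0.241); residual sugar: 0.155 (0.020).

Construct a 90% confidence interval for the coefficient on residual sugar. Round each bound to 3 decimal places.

Read off: b = 0.155, SE = 0.020 for residual sugar.
df = n − k − 1 = 790 − 2 − 1 = 787.
t* = t_{0.05, 787} = 1.646792.
Margin = t* × SE = 1.646792 × 0.020 = 0.03294.
CI: 0.155 ± 0.03294 → (0.122, 0.188).

(0.122, 0.188)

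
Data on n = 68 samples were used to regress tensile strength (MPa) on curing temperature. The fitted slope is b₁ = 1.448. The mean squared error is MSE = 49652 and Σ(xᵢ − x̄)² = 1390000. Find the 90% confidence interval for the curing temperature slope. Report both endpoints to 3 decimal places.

SE(b₁) = √(MSE/Sₓₓ) = √(49652/1390000) = 0.189.
df = n − 2 = 66.
t* = t_{0.05, 66} = 1.668271.
Margin = t* × SE = 1.668271 × 0.189 = 0.31530.
CI: 1.448 ± 0.31530 → (1.133, 1.763).
With 90% confidence, each one-unit increase in curing temperature is associated with a change of between 1.133 and 1.763 MPa in tensile strength.

(1.133, 1.763)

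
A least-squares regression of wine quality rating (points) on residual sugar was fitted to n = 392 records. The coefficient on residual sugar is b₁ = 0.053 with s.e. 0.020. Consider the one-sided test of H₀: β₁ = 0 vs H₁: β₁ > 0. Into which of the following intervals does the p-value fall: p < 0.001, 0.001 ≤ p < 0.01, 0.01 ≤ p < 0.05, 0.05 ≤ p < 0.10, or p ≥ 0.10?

0.001 ≤ p < 0.01

t = 0.053 / 0.020 = 2.650.
df = n − 2 = 392 − 2 = 390.
One-sided p = P(T_{390} > t) ≈ 0.0042.
So 0.001 ≤ p < 0.01.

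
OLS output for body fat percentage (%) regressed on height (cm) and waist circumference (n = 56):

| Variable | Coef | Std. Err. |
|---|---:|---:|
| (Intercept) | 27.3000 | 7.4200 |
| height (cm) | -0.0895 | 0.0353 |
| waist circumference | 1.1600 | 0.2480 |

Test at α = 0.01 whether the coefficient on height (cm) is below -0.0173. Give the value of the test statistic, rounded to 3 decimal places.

t = -2.045

Read off: b = -0.0895, SE = 0.0353 for height (cm).
H₀: β₁ = -0.0173 vs H₁: β₁ < -0.0173.
t = (-0.0895 − (-0.0173)) / 0.0353 = -2.045.
df = n − k − 1 = 56 − 2 − 1 = 53.
One-sided p ≈ 0.0229, which is ≥ 0.01, so fail to reject H₀.
The data do not give significant evidence that the true slope on height (cm) is below -0.0173 % per unit, holding the other predictors fixed.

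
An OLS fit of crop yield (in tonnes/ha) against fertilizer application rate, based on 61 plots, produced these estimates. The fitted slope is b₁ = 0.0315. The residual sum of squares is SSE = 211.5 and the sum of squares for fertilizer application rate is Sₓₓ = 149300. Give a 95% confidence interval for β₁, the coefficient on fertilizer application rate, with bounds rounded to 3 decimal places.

MSE = SSE/(n − 2) = 211.5/59 = 3.58475.
SE(b₁) = √(MSE/Sₓₓ) = √(3.58475/149300) = 0.00490004.
df = n − 2 = 59.
t* = t_{0.025, 59} = 2.000995.
Margin = t* × SE = 2.000995 × 0.00490004 = 0.00980.
CI: 0.0315 ± 0.00980 → (0.022, 0.041).
With 95% confidence, each one-unit increase in fertilizer application rate is associated with a change of between 0.022 and 0.041 tonnes/ha in crop yield.

(0.022, 0.041)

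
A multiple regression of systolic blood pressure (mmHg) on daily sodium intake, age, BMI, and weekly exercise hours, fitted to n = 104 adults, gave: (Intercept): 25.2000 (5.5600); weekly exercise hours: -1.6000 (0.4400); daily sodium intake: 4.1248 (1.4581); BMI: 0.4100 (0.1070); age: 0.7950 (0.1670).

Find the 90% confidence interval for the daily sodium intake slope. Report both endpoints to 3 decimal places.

Read off: b = 4.1248, SE = 1.4581 for daily sodium intake.
df = n − k − 1 = 104 − 4 − 1 = 99.
t* = t_{0.05, 99} = 1.660391.
Margin = t* × SE = 1.660391 × 1.4581 = 2.42102.
CI: 4.1248 ± 2.42102 → (1.704, 6.546).

(1.704, 6.546)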